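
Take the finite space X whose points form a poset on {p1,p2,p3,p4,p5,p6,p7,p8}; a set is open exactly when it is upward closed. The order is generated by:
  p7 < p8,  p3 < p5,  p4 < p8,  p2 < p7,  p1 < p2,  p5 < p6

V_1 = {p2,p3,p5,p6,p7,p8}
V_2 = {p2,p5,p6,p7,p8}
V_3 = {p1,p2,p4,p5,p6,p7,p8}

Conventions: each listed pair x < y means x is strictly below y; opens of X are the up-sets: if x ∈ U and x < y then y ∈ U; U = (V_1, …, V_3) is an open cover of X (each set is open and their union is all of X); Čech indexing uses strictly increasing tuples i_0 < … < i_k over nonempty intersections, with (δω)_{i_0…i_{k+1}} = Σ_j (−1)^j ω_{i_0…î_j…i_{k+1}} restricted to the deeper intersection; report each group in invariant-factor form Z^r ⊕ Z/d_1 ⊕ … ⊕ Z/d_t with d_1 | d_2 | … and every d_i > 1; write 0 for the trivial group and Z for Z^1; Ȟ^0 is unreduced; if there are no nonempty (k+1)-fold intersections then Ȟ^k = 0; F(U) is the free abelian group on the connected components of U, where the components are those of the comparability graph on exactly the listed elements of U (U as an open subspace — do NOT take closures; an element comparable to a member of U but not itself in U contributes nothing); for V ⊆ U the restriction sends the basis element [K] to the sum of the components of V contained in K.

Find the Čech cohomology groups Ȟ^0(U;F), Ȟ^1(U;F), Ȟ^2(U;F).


Ȟ^0 = Z^2; Ȟ^1 = 0; Ȟ^2 = 0

nerve simplices:
  V12={p2,p5,p6,p7,p8} V13={p2,p5,p6,p7,p8} V23={p2,p5,p6,p7,p8}
  V123={p2,p5,p6,p7,p8}
components per intersection:
  V1: {p2,p7,p8} {p3,p5,p6}
  V2: {p2,p7,p8} {p5,p6}
  V3: {p1,p2,p4,p7,p8} {p5,p6}
  V12: {p2,p7,p8} {p5,p6}
  V13: {p2,p7,p8} {p5,p6}
  V23: {p2,p7,p8} {p5,p6}
  V123: {p2,p7,p8} {p5,p6}
C dims 6,6,2; δ0: rk 4, SNF 1^4; δ1: rk 2, SNF 1^2
degree 0: 6−4−0 = 2 → Ȟ^0 ≅ Z^2
degree 1: 6−2−4 = 0 → Ȟ^1 ≅ 0
degree 2: 2−0−2 = 0 → Ȟ^2 ≅ 0


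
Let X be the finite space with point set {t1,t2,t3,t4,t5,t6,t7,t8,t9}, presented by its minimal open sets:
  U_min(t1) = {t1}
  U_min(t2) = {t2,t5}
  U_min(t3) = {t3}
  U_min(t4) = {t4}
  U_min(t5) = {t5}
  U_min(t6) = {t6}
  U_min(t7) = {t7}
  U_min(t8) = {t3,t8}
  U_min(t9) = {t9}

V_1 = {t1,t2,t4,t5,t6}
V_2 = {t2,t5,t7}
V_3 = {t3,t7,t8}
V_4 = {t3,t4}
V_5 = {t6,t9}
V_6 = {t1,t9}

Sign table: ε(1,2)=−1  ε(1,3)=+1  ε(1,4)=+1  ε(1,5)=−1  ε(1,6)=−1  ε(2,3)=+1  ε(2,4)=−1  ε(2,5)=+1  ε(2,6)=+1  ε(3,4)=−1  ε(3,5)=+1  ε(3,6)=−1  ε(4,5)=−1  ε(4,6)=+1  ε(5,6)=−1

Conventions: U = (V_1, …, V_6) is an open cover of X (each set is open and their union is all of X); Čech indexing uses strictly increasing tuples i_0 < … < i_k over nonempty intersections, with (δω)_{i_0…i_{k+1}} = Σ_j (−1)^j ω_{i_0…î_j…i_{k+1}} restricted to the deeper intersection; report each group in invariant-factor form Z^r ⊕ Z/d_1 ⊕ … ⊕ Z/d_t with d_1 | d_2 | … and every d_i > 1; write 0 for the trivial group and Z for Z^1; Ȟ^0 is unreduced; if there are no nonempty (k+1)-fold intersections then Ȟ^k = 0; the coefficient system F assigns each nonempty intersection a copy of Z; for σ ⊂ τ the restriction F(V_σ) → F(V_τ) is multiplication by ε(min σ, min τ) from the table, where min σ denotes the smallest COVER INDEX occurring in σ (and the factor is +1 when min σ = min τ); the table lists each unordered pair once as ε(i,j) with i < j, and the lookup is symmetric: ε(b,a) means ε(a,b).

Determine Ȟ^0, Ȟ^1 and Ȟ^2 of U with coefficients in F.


cover nerve:
  V12={t2,t5} V14={t4} V15={t6} V16={t1} V23={t7} V34={t3} V56={t9}
C dims 6,7; δ0: rk 6, SNF 1^5·2
Ȟ^0: (6−6)−0=0 ⇒ 0
Ȟ^1: (7−0)−6=1 plus torsion [2] ⇒ Z ⊕ Z/2
Ȟ^2: (0−0)−0=0 ⇒ 0

Ȟ^0 ≅ 0,  Ȟ^1 ≅ Z ⊕ Z/2,  Ȟ^2 ≅ 0


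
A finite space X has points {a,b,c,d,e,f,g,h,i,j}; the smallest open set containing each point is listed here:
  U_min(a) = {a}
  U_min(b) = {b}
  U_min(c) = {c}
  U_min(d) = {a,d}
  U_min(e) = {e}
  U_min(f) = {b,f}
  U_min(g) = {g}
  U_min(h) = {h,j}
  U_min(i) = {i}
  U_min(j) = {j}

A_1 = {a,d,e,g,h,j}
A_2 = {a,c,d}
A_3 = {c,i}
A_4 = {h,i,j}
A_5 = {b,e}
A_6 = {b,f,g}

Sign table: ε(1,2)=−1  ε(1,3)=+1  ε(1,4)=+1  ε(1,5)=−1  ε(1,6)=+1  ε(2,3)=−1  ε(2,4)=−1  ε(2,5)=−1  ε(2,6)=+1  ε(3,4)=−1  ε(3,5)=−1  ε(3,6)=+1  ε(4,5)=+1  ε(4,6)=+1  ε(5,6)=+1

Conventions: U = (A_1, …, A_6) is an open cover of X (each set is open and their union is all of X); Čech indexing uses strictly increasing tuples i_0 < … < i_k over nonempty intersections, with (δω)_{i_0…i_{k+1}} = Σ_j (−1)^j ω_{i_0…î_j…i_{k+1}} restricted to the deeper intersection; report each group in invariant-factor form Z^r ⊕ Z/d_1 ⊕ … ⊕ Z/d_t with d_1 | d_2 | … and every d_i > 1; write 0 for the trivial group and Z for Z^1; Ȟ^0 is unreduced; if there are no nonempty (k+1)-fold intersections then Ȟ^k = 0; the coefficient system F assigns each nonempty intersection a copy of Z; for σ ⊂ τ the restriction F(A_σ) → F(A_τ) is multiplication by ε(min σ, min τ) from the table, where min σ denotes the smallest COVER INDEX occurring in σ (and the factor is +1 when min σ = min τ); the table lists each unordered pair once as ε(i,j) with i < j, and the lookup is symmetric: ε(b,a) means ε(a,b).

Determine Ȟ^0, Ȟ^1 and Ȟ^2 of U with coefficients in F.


Ȟ^0(U;F) ≅ 0, Ȟ^1(U;F) ≅ Z ⊕ Z/2, Ȟ^2(U;F) ≅ 0

cover nerve:
  A12={a,d} A14={h,j} A15={e} A16={g} A23={c} A34={i} A56={b}
C dims 6,7; δ0: rk 6, SNF 1^5·2
Ȟ^0: (6−6)−0=0 ⇒ 0
Ȟ^1: (7−0)−6=1 plus torsion [2] ⇒ Z ⊕ Z/2
Ȟ^2: (0−0)−0=0 ⇒ 0


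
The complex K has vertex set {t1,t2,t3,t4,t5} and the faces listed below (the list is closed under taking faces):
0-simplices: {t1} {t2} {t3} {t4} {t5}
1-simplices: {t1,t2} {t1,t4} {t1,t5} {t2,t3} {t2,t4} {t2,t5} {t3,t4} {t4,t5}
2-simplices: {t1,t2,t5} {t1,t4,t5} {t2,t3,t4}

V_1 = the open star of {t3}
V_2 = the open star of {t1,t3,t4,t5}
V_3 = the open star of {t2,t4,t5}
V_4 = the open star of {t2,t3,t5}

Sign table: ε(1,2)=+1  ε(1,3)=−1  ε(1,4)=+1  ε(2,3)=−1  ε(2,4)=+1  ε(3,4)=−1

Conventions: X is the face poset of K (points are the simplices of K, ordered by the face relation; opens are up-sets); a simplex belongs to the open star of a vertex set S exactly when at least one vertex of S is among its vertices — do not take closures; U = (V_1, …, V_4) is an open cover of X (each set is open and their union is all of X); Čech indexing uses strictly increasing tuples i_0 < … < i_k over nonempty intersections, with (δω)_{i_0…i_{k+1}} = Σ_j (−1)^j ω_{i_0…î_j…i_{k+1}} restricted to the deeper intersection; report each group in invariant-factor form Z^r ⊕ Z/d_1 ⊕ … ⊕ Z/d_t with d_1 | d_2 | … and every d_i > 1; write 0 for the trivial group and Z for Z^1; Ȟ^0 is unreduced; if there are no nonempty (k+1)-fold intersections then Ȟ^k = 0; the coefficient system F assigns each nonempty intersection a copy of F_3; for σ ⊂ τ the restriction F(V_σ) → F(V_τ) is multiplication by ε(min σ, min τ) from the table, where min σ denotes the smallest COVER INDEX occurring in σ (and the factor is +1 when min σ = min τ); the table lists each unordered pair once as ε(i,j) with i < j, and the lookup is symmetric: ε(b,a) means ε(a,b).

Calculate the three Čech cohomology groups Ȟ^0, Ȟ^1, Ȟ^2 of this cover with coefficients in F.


Ȟ^0(U;F) ≅ Z/3; Ȟ^1(U;F) ≅ 0; Ȟ^2(U;F) ≅ 0

intersection data:
  V1={{t3},{t2,t3},{t3,t4},{t2,t3,t4}} V2={{t1},{t3},{t4},{t5},{t1,t2},{t1,t4},{t1,t5},{t2,t3},{t2,t4},{t2,t5},{t3,t4},{t4,t5},{t1,t2,t5},{t1,t4,t5},{t2,t3,t4}} V3={{t2},{t4},{t5},{t1,t2},{t1,t4},{t1,t5},{t2,t3},{t2,t4},{t2,t5},{t3,t4},{t4,t5},{t1,t2,t5},{t1,t4,t5},{t2,t3,t4}} V4={{t2},{t3},{t5},{t1,t2},{t1,t5},{t2,t3},{t2,t4},{t2,t5},{t3,t4},{t4,t5},{t1,t2,t5},{t1,t4,t5},{t2,t3,t4}}
  V12={{t3},{t2,t3},{t3,t4},{t2,t3,t4}} V13={{t2,t3},{t3,t4},{t2,t3,t4}} V14={{t3},{t2,t3},{t3,t4},{t2,t3,t4}} V23={{t4},{t5},{t1,t2},{t1,t4},{t1,t5},{t2,t3},{t2,t4},{t2,t5},{t3,t4},{t4,t5},{t1,t2,t5},{t1,t4,t5},{t2,t3,t4}} V24={{t3},{t5},{t1,t2},{t1,t5},{t2,t3},{t2,t4},{t2,t5},{t3,t4},{t4,t5},{t1,t2,t5},{t1,t4,t5},{t2,t3,t4}} V34={{t2},{t5},{t1,t2},{t1,t5},{t2,t3},{t2,t4},{t2,t5},{t3,t4},{t4,t5},{t1,t2,t5},{t1,t4,t5},{t2,t3,t4}}
  V123={{t2,t3},{t3,t4},{t2,t3,t4}} V124={{t3},{t2,t3},{t3,t4},{t2,t3,t4}} V134={{t2,t3},{t3,t4},{t2,t3,t4}} V234={{t5},{t1,t2},{t1,t5},{t2,t3},{t2,t4},{t2,t5},{t3,t4},{t4,t5},{t1,t2,t5},{t1,t4,t5},{t2,t3,t4}}
  V1234={{t2,t3},{t3,t4},{t2,t3,t4}}
C dims 4,6,4,1; δ0: rk_F3 3; δ1: rk_F3 3; δ2: rk_F3 1
Ȟ^0 = (4 − 3) − 0 = 1, so Ȟ^0 ≅ Z/3
Ȟ^1 = (6 − 3) − 3 = 0, so Ȟ^1 ≅ 0
Ȟ^2 = (4 − 1) − 3 = 0, so Ȟ^2 ≅ 0


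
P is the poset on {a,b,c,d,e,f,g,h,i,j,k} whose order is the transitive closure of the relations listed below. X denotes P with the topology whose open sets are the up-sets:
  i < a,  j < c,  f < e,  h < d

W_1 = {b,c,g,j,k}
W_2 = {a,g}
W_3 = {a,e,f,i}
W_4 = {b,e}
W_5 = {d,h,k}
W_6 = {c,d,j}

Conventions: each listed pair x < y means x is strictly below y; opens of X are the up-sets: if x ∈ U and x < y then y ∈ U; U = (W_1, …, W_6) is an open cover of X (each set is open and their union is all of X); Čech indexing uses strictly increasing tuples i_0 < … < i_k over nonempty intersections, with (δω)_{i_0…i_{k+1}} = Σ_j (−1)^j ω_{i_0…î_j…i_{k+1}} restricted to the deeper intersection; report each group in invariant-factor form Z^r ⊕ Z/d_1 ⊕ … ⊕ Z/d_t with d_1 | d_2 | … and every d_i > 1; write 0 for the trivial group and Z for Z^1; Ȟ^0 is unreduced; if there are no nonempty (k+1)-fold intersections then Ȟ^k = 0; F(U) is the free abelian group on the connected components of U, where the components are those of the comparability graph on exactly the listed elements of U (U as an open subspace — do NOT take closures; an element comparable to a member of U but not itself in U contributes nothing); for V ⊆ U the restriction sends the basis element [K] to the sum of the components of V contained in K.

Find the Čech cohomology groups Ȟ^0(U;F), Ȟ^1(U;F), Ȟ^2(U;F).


nerve of the cover:
  W12={g} W14={b} W15={k} W16={c,j} W23={a} W34={e} W56={d}
components per intersection:
  W1: {b} {c,j} {g} {k}
  W2: {a} {g}
  W3: {a,i} {e,f}
  W4: {b} {e}
  W5: {d,h} {k}
  W6: {c,j} {d}
  W12: {g}
  W14: {b}
  W15: {k}
  W16: {c,j}
  W23: {a}
  W34: {e}
  W56: {d}
C dims 14,7; δ0: rk 7, SNF 1^7
Ȟ^0 = (14 − 7) − 0 = 7, so Ȟ^0 ≅ Z^7
Ȟ^1 = (7 − 0) − 7 = 0, so Ȟ^1 ≅ 0
Ȟ^2 = (0 − 0) − 0 = 0, so Ȟ^2 ≅ 0

Ȟ^0 = Z^7, Ȟ^1 = 0 and Ȟ^2 = 0


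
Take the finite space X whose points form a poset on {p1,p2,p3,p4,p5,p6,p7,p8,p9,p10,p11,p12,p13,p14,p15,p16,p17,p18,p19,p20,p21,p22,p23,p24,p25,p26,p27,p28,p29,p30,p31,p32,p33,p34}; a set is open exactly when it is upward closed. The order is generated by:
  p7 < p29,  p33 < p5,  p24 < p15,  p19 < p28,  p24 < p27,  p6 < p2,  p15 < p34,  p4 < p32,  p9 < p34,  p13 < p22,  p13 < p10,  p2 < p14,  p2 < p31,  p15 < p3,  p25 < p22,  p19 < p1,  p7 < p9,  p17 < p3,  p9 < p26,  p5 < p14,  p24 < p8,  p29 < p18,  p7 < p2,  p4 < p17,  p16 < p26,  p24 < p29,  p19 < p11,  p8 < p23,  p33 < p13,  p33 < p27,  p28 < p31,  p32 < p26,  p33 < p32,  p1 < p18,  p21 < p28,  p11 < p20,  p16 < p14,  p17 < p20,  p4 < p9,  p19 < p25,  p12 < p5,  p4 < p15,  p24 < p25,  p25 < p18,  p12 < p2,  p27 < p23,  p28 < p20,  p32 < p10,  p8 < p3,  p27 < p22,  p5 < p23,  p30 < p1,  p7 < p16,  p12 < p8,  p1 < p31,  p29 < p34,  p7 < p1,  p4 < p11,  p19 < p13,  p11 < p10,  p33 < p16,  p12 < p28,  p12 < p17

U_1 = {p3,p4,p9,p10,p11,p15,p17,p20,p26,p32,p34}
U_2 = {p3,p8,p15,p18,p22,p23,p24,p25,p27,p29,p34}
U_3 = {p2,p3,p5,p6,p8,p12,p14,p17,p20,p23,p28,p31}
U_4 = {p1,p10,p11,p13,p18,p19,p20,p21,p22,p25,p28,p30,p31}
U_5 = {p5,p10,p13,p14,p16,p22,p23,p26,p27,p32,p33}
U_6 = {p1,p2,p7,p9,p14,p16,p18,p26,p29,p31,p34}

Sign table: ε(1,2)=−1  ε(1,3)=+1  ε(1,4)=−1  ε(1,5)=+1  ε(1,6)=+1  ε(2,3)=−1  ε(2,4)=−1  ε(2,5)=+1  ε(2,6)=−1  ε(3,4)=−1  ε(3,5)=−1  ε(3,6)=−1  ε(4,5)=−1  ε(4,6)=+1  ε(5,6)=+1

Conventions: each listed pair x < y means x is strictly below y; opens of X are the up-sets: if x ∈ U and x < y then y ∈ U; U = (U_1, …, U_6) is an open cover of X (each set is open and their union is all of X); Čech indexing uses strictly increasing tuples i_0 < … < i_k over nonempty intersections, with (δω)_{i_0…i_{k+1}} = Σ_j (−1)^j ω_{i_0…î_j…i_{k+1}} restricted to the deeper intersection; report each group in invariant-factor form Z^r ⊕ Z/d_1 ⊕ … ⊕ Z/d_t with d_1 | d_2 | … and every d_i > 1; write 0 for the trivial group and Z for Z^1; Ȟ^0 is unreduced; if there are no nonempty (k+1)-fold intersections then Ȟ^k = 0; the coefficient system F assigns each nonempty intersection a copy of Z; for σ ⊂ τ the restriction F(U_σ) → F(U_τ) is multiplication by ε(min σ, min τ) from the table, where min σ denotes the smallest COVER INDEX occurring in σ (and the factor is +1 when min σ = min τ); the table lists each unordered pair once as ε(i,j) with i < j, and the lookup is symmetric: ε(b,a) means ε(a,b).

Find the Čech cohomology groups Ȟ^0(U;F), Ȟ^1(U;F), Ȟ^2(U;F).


intersection data:
  U12={p3,p15,p34} U13={p3,p17,p20} U14={p10,p11,p20} U15={p10,p26,p32} U16={p9,p26,p34} U23={p3,p8,p23} U24={p18,p22,p25} U25={p22,p23,p27} U26={p18,p29,p34} U34={p20,p28,p31} U35={p5,p14,p23} U36={p2,p14,p31} U45={p10,p13,p22} U46={p1,p18,p31} U56={p14,p16,p26}
  U123={p3} U126={p34} U134={p20} U145={p10} U156={p26} U235={p23} U245={p22} U246={p18} U346={p31} U356={p14}
C dims 6,15,10; δ0: rk 6, SNF 1^5·2; δ1: rk 9, SNF 1^9
Ȟ^0 = (6 − 6) − 0 = 0, so Ȟ^0 ≅ 0
Ȟ^1 = (15 − 9) − 6 = 0 plus torsion [2], so Ȟ^1 ≅ Z/2
Ȟ^2 = (10 − 0) − 9 = 1, so Ȟ^2 ≅ Z

Ȟ^0(U;F) ≅ 0; Ȟ^1(U;F) ≅ Z/2; Ȟ^2(U;F) ≅ Z


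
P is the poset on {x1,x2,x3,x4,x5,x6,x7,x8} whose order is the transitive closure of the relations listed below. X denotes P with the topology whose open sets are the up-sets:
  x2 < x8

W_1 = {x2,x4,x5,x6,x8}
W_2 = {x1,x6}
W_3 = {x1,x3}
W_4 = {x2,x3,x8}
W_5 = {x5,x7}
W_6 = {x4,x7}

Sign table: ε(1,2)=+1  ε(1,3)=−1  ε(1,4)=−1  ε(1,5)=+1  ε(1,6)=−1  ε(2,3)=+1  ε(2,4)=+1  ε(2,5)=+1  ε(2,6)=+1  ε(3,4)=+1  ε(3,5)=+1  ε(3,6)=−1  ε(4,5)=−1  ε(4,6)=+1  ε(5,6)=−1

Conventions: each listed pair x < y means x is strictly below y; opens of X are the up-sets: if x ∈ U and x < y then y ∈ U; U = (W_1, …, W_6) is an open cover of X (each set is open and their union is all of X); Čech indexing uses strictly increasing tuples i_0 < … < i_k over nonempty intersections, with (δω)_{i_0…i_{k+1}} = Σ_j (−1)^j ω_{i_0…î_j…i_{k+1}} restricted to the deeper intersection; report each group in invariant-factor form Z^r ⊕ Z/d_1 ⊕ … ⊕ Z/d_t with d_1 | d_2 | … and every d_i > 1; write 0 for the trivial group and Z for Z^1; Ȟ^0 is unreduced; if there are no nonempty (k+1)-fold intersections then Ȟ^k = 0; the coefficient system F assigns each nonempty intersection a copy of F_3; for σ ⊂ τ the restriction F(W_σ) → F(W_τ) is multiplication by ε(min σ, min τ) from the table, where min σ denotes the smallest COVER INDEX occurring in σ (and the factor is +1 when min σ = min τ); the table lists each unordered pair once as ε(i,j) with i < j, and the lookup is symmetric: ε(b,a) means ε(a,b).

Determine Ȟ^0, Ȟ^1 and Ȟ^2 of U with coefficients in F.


Ȟ^0(U;F) ≅ 0, Ȟ^1(U;F) ≅ Z/3 and Ȟ^2(U;F) ≅ 0

nonempty intersections:
  W12={x6} W14={x2,x8} W15={x5} W16={x4} W23={x1} W34={x3} W56={x7}
C dims 6,7; δ0: rk_F3 6
Ȟ^0: (6−6)−0=0 ⇒ 0
Ȟ^1: (7−0)−6=1 ⇒ Z/3
Ȟ^2: (0−0)−0=0 ⇒ 0


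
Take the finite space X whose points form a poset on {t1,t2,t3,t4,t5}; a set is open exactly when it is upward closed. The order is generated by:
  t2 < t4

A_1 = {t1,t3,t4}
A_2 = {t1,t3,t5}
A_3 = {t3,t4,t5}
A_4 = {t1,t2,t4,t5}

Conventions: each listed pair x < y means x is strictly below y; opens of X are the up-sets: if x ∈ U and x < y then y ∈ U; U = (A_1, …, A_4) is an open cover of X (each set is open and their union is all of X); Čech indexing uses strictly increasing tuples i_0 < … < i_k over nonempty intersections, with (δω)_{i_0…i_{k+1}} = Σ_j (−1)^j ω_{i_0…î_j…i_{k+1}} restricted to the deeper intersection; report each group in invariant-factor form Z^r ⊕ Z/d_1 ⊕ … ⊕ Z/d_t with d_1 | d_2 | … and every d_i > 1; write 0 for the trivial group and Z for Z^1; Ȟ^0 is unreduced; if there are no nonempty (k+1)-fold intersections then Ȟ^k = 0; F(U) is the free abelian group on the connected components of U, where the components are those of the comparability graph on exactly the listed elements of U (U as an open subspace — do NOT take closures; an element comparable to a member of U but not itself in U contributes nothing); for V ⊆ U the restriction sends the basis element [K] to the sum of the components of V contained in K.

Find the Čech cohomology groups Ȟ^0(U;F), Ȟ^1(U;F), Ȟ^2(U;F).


Ȟ^0 = Z^4, Ȟ^1 = 0 and Ȟ^2 = 0

nerve of the cover:
  A12={t1,t3} A13={t3,t4} A14={t1,t4} A23={t3,t5} A24={t1,t5} A34={t4,t5}
  A123={t3} A124={t1} A134={t4} A234={t5}
components per intersection:
  A1: {t1} {t3} {t4}
  A2: {t1} {t3} {t5}
  A3: {t3} {t4} {t5}
  A4: {t1} {t2,t4} {t5}
  A12: {t1} {t3}
  A13: {t3} {t4}
  A14: {t1} {t4}
  A23: {t3} {t5}
  A24: {t1} {t5}
  A34: {t4} {t5}
  A123: {t3}
  A124: {t1}
  A134: {t4}
  A234: {t5}
C dims 12,12,4; δ0: rk 8, SNF 1^8; δ1: rk 4, SNF 1^4
Ȟ^0 = (12 − 8) − 0 = 4, so Ȟ^0 ≅ Z^4
Ȟ^1 = (12 − 4) − 8 = 0, so Ȟ^1 ≅ 0
Ȟ^2 = (4 − 0) − 4 = 0, so Ȟ^2 ≅ 0


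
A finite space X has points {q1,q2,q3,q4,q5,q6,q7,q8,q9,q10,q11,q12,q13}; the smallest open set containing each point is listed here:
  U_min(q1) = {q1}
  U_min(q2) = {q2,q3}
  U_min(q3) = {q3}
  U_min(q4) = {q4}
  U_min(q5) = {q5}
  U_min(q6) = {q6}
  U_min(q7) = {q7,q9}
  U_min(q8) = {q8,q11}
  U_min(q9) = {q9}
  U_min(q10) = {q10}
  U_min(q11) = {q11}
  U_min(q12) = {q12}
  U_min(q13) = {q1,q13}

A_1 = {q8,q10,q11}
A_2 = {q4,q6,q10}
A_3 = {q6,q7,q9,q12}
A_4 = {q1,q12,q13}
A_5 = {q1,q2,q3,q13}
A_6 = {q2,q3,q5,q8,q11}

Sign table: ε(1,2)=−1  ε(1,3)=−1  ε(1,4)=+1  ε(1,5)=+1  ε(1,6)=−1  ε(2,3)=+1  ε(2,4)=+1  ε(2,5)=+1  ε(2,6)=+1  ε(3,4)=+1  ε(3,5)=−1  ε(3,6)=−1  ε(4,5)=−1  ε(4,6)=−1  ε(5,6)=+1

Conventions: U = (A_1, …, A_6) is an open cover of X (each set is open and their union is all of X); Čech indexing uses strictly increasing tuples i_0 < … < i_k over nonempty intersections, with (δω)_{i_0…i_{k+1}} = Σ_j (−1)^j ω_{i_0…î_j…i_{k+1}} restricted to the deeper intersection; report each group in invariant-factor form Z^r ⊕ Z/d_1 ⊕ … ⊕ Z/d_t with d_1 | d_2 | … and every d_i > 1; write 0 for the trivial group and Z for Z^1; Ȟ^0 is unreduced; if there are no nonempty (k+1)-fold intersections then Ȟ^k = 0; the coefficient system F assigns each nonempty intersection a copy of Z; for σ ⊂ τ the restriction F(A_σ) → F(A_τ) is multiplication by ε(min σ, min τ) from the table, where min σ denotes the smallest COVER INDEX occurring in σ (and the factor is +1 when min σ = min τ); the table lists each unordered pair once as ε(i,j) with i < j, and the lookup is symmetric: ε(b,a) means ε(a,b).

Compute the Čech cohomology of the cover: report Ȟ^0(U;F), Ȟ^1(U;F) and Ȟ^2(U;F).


nonempty intersections:
  A12={q10} A16={q8,q11} A23={q6} A34={q12} A45={q1,q13} A56={q2,q3}
C dims 6,6; δ0: rk 6, SNF 1^5·2
Ȟ^0: (6−6)−0=0 ⇒ 0
Ȟ^1: (6−0)−6=0 plus torsion [2] ⇒ Z/2
Ȟ^2: (0−0)−0=0 ⇒ 0

Ȟ^0(U;F) ≅ 0; Ȟ^1(U;F) ≅ Z/2; Ȟ^2(U;F) ≅ 0


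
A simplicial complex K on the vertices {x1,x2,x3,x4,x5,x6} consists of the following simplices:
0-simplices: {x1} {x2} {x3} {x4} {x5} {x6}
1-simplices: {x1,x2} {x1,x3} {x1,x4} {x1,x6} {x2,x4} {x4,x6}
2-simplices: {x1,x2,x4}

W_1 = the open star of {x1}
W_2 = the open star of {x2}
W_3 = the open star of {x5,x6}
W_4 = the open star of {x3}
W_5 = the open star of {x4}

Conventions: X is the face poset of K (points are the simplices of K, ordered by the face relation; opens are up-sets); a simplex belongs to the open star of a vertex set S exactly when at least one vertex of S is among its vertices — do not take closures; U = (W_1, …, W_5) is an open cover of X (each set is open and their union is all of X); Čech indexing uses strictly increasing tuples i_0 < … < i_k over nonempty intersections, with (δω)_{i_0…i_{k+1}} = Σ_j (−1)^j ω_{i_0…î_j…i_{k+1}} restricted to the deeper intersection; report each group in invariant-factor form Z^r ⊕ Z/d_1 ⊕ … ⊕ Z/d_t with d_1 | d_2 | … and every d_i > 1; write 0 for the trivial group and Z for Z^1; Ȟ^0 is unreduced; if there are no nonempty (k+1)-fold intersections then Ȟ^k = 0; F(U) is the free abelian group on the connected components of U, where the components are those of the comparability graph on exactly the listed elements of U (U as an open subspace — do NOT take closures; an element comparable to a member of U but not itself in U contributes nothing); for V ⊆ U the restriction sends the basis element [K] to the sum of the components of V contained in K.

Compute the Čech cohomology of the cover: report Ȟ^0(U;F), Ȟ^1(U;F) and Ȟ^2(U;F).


Ȟ^0(U;F) ≅ Z^2; Ȟ^1(U;F) ≅ Z; Ȟ^2(U;F) ≅ 0

intersection data:
  W1={{x1},{x1,x2},{x1,x3},{x1,x4},{x1,x6},{x1,x2,x4}} W2={{x2},{x1,x2},{x2,x4},{x1,x2,x4}} W3={{x5},{x6},{x1,x6},{x4,x6}} W4={{x3},{x1,x3}} W5={{x4},{x1,x4},{x2,x4},{x4,x6},{x1,x2,x4}}
  W12={{x1,x2},{x1,x2,x4}} W13={{x1,x6}} W14={{x1,x3}} W15={{x1,x4},{x1,x2,x4}} W25={{x2,x4},{x1,x2,x4}} W35={{x4,x6}}
  W125={{x1,x2,x4}}
components per intersection:
  W1: {{x1},{x1,x2},{x1,x3},{x1,x4},{x1,x6},{x1,x2,x4}}
  W2: {{x2},{x1,x2},{x2,x4},{x1,x2,x4}}
  W3: {{x5}} {{x6},{x1,x6},{x4,x6}}
  W4: {{x3},{x1,x3}}
  W5: {{x4},{x1,x4},{x2,x4},{x4,x6},{x1,x2,x4}}
  W12: {{x1,x2},{x1,x2,x4}}
  W13: {{x1,x6}}
  W14: {{x1,x3}}
  W15: {{x1,x4},{x1,x2,x4}}
  W25: {{x2,x4},{x1,x2,x4}}
  W35: {{x4,x6}}
  W125: {{x1,x2,x4}}
C dims 6,6,1; δ0: rk 4, SNF 1^4; δ1: rk 1, SNF 1^1
Ȟ^0 = (6 − 4) − 0 = 2, so Ȟ^0 ≅ Z^2
Ȟ^1 = (6 − 1) − 4 = 1, so Ȟ^1 ≅ Z
Ȟ^2 = (1 − 0) − 1 = 0, so Ȟ^2 ≅ 0


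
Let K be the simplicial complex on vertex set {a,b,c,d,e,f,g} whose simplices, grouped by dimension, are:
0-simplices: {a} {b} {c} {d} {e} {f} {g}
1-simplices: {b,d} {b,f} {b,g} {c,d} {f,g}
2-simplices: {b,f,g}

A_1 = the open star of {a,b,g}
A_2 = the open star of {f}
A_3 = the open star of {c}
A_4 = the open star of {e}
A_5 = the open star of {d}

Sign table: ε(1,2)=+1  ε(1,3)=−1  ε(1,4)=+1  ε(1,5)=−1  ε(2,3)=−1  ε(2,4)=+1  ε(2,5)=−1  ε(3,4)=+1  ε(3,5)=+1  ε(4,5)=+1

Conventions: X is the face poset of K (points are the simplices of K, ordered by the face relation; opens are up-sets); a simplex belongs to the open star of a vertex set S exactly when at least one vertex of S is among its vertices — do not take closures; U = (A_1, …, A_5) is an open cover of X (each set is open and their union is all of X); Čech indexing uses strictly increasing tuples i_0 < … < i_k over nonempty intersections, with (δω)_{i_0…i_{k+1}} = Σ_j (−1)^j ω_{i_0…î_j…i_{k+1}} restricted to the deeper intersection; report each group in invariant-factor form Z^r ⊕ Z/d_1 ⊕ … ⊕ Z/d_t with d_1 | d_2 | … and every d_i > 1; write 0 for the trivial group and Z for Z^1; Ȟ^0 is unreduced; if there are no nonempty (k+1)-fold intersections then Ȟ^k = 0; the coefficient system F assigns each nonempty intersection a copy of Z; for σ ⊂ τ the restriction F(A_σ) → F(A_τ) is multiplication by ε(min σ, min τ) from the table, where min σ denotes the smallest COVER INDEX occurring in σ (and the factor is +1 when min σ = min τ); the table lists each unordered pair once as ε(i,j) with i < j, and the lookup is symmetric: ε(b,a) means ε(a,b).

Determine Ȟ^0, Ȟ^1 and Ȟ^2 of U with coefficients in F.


nonempty overlaps:
  A1={{a},{b},{g},{b,d},{b,f},{b,g},{f,g},{b,f,g}} A2={{f},{b,f},{f,g},{b,f,g}} A3={{c},{c,d}} A4={{e}} A5={{d},{b,d},{c,d}}
  A12={{b,f},{f,g},{b,f,g}} A15={{b,d}} A35={{c,d}}
C dims 5,3; δ0: rk 3, SNF 1^3
degree 0: 5−3−0 = 2 → Ȟ^0 ≅ Z^2
degree 1: 3−0−3 = 0 → Ȟ^1 ≅ 0
degree 2: 0−0−0 = 0 → Ȟ^2 ≅ 0

Ȟ^0(U;F) ≅ Z^2, Ȟ^1(U;F) ≅ 0, Ȟ^2(U;F) ≅ 0


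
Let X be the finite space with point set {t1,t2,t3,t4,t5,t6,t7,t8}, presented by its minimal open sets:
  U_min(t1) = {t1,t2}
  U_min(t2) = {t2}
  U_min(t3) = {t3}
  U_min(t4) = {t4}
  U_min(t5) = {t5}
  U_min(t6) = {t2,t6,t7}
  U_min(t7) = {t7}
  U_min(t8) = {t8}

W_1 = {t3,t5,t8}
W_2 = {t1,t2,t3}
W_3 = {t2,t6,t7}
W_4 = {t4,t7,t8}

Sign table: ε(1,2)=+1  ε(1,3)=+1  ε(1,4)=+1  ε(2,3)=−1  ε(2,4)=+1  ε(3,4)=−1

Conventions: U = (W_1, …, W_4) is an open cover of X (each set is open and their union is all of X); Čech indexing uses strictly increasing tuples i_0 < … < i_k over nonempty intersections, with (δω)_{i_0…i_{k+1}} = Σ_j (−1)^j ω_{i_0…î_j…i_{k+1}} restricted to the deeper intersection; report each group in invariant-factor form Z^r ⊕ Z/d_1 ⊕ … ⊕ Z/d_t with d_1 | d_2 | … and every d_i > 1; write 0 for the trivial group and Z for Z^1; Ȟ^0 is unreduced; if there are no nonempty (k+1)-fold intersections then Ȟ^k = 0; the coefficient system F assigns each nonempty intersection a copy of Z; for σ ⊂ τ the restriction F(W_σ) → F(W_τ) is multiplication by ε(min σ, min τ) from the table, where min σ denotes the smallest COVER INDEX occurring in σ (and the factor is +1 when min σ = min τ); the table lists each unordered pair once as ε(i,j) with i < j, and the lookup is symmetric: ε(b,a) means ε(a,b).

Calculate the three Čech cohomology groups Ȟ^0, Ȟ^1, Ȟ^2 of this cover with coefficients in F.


nerve simplices:
  W12={t3} W14={t8} W23={t2} W34={t7}
C dims 4,4; δ0: rk 3, SNF 1^3
degree 0: 4−3−0 = 1 → Ȟ^0 ≅ Z
degree 1: 4−0−3 = 1 → Ȟ^1 ≅ Z
degree 2: 0−0−0 = 0 → Ȟ^2 ≅ 0

Ȟ^0 ≅ Z, Ȟ^1 ≅ Z, Ȟ^2 ≅ 0


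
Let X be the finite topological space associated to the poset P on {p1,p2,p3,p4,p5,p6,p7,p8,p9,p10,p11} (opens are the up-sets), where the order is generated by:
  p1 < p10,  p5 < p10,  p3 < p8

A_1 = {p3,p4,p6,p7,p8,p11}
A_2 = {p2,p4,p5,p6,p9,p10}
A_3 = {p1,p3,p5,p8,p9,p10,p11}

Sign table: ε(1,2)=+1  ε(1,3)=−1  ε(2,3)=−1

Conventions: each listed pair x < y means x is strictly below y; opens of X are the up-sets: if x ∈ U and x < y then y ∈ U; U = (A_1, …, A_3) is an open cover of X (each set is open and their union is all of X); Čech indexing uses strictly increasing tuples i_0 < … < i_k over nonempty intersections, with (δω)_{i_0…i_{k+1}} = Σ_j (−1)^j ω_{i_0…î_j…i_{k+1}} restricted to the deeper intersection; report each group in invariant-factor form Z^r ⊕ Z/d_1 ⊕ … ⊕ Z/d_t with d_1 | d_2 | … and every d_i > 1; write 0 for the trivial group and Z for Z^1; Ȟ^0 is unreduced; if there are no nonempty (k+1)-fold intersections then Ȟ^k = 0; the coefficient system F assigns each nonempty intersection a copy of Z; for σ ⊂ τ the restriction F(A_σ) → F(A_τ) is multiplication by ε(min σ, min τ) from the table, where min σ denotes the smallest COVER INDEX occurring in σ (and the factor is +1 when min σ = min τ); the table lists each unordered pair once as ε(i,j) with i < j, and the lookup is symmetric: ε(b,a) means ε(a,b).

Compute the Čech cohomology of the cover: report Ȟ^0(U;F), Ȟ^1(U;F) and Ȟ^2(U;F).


Ȟ^0 ≅ Z, Ȟ^1 ≅ Z, Ȟ^2 ≅ 0

cover nerve:
  A12={p4,p6} A13={p3,p8,p11} A23={p5,p9,p10}
C dims 3,3; δ0: rk 2, SNF 1^2
Ȟ^0: (3−2)−0=1 ⇒ Z
Ȟ^1: (3−0)−2=1 ⇒ Z
Ȟ^2: (0−0)−0=0 ⇒ 0


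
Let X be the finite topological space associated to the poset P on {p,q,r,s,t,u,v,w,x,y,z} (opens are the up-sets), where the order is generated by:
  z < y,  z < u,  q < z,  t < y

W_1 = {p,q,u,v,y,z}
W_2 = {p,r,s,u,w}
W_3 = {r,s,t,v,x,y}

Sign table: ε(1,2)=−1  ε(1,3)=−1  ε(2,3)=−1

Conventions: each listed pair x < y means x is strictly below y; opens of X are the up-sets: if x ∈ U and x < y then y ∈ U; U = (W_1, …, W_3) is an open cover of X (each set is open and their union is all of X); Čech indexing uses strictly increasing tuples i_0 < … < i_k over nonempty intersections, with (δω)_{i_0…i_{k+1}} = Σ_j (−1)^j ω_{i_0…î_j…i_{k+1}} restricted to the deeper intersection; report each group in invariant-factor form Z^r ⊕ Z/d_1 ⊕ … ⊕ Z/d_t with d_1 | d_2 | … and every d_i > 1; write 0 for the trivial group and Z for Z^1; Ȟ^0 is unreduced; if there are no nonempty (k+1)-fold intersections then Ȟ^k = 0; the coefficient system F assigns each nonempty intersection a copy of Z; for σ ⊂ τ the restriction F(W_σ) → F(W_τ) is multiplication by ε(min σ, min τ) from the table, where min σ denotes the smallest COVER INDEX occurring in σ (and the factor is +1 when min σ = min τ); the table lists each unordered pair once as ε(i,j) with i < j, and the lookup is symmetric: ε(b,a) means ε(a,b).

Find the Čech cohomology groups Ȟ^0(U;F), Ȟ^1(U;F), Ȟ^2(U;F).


nerve of the cover:
  W12={p,u} W13={v,y} W23={r,s}
C dims 3,3; δ0: rk 3, SNF 1^2·2
Ȟ^0 = (3 − 3) − 0 = 0, so Ȟ^0 ≅ 0
Ȟ^1 = (3 − 0) − 3 = 0 plus torsion [2], so Ȟ^1 ≅ Z/2
Ȟ^2 = (0 − 0) − 0 = 0, so Ȟ^2 ≅ 0

Ȟ^0 = 0; Ȟ^1 = Z/2; Ȟ^2 = 0


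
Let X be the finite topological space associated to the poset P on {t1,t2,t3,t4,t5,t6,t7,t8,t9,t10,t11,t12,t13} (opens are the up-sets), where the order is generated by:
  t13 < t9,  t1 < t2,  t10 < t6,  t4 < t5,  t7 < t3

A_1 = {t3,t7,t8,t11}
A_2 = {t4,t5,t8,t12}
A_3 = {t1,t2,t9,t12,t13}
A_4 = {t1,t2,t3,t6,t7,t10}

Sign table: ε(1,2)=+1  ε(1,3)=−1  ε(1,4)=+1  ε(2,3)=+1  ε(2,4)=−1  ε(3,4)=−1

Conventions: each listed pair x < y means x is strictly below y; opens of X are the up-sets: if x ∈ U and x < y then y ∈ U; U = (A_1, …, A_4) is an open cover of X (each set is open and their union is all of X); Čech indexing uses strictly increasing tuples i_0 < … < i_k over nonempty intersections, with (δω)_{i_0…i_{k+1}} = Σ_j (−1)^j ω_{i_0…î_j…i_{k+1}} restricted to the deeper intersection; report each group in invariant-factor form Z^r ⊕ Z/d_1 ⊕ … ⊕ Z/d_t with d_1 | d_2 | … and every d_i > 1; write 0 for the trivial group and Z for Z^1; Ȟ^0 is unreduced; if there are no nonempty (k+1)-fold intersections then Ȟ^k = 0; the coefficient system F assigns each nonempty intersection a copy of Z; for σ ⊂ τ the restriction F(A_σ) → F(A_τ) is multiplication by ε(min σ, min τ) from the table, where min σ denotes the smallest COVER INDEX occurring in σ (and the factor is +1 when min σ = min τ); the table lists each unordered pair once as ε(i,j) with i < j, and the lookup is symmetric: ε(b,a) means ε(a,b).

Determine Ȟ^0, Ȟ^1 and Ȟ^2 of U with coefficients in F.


Ȟ^0 ≅ 0; Ȟ^1 ≅ Z/2; Ȟ^2 ≅ 0

nerve simplices:
  A12={t8} A14={t3,t7} A23={t12} A34={t1,t2}
C dims 4,4; δ0: rk 4, SNF 1^3·2
degree 0: 4−4−0 = 0 → Ȟ^0 ≅ 0
degree 1: 4−0−4 = 0 plus torsion [2] → Ȟ^1 ≅ Z/2
degree 2: 0−0−0 = 0 → Ȟ^2 ≅ 0


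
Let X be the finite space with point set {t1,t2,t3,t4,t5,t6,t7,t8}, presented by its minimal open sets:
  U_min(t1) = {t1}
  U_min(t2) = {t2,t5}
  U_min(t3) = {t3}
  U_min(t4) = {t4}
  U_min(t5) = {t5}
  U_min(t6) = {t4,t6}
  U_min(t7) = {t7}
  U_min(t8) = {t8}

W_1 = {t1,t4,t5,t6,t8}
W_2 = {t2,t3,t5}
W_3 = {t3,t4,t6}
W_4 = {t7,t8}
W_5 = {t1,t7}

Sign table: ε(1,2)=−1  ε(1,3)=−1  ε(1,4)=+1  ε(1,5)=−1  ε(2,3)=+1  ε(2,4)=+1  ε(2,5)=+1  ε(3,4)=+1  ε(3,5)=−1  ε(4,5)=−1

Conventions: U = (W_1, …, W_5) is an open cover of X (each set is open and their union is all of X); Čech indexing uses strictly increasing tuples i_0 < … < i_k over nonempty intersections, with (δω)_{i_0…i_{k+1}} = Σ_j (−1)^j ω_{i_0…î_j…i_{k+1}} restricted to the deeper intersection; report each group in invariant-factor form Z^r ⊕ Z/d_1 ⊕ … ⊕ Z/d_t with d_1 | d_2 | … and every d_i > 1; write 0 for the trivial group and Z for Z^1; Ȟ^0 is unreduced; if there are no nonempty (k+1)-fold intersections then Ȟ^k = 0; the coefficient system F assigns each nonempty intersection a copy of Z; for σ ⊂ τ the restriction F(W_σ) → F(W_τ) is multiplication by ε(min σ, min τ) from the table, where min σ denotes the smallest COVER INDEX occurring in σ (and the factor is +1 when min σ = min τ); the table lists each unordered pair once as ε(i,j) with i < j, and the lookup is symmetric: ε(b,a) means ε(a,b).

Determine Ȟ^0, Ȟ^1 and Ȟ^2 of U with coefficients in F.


nerve simplices:
  W12={t5} W13={t4,t6} W14={t8} W15={t1} W23={t3} W45={t7}
C dims 5,6; δ0: rk 4, SNF 1^4
degree 0: 5−4−0 = 1 → Ȟ^0 ≅ Z
degree 1: 6−0−4 = 2 → Ȟ^1 ≅ Z^2
degree 2: 0−0−0 = 0 → Ȟ^2 ≅ 0

Ȟ^0(U;F) ≅ Z, Ȟ^1(U;F) ≅ Z^2, Ȟ^2(U;F) ≅ 0


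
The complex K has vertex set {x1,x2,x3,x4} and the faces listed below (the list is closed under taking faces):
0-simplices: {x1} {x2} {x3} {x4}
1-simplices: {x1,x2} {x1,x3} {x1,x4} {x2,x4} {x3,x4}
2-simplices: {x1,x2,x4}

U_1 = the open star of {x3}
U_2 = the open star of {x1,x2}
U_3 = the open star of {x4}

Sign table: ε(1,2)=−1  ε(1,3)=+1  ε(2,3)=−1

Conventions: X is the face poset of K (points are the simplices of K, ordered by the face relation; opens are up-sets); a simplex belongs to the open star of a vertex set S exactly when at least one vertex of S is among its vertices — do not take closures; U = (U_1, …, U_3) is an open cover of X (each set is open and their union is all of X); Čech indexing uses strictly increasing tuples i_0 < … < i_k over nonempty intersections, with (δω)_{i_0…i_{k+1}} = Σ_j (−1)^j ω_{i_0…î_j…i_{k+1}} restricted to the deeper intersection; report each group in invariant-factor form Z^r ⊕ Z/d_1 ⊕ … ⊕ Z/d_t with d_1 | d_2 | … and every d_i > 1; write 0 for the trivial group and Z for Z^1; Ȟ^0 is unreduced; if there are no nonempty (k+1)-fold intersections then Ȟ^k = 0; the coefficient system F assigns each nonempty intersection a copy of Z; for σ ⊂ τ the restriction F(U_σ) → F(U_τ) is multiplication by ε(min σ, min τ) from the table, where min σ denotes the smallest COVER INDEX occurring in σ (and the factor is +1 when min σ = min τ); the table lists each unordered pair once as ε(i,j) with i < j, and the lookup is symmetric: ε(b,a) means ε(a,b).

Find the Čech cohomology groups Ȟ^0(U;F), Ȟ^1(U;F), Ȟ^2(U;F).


Ȟ^0(U;F) ≅ Z, Ȟ^1(U;F) ≅ Z and Ȟ^2(U;F) ≅ 0

nerve simplices:
  U1={{x3},{x1,x3},{x3,x4}} U2={{x1},{x2},{x1,x2},{x1,x3},{x1,x4},{x2,x4},{x1,x2,x4}} U3={{x4},{x1,x4},{x2,x4},{x3,x4},{x1,x2,x4}}
  U12={{x1,x3}} U13={{x3,x4}} U23={{x1,x4},{x2,x4},{x1,x2,x4}}
C dims 3,3; δ0: rk 2, SNF 1^2
degree 0: 3−2−0 = 1 → Ȟ^0 ≅ Z
degree 1: 3−0−2 = 1 → Ȟ^1 ≅ Z
degree 2: 0−0−0 = 0 → Ȟ^2 ≅ 0


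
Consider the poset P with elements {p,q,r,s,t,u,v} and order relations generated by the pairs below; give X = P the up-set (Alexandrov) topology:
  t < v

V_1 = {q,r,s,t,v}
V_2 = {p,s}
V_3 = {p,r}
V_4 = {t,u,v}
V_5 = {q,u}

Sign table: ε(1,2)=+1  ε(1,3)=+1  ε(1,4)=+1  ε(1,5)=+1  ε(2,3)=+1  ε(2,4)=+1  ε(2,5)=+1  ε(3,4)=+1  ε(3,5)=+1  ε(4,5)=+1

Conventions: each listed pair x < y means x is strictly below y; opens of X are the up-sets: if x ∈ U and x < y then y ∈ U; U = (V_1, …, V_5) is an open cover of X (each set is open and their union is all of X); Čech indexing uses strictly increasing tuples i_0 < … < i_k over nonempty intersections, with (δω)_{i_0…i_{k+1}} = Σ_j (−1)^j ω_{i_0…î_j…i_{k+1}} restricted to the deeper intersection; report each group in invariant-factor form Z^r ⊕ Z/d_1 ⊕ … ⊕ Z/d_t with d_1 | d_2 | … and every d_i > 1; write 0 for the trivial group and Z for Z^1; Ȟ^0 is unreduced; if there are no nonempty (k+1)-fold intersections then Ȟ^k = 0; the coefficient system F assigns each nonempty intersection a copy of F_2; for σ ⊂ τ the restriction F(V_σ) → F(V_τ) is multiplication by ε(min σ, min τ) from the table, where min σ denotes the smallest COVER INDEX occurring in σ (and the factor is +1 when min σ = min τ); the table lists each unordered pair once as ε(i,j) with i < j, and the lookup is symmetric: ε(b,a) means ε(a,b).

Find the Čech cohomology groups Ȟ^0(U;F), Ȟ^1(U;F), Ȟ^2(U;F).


Ȟ^0 = Z/2, Ȟ^1 = Z/2 ⊕ Z/2 and Ȟ^2 = 0

cover nerve:
  V12={s} V13={r} V14={t,v} V15={q} V23={p} V45={u}
C dims 5,6; δ0: rk_F2 4
Ȟ^0: (5−4)−0=1 ⇒ Z/2
Ȟ^1: (6−0)−4=2 ⇒ Z/2 ⊕ Z/2
Ȟ^2: (0−0)−0=0 ⇒ 0


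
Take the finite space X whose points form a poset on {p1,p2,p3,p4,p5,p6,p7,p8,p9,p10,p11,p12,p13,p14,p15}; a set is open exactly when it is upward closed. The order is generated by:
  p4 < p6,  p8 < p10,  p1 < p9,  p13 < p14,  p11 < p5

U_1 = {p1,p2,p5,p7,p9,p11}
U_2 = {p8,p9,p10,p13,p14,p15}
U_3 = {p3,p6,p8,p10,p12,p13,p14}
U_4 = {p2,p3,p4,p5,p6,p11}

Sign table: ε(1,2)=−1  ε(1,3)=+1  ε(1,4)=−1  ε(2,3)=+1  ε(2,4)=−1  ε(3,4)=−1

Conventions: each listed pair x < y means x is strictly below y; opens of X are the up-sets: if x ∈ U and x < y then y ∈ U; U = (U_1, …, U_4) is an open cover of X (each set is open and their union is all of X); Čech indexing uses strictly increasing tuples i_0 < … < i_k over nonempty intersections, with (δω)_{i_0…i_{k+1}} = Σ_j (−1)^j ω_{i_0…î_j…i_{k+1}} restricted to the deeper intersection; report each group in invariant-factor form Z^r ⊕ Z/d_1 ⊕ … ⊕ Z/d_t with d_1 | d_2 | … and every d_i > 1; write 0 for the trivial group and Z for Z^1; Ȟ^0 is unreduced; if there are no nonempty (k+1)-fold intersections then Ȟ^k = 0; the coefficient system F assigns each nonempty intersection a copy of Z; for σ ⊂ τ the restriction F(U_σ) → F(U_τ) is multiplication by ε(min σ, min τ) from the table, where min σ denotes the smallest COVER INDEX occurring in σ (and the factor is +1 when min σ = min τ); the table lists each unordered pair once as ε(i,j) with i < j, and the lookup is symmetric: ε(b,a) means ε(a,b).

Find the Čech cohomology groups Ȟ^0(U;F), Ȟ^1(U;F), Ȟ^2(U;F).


Ȟ^0 ≅ 0, Ȟ^1 ≅ Z/2 and Ȟ^2 ≅ 0

nonempty overlaps:
  U12={p9} U14={p2,p5,p11} U23={p8,p10,p13,p14} U34={p3,p6}
C dims 4,4; δ0: rk 4, SNF 1^3·2
degree 0: 4−4−0 = 0 → Ȟ^0 ≅ 0
degree 1: 4−0−4 = 0 plus torsion [2] → Ȟ^1 ≅ Z/2
degree 2: 0−0−0 = 0 → Ȟ^2 ≅ 0


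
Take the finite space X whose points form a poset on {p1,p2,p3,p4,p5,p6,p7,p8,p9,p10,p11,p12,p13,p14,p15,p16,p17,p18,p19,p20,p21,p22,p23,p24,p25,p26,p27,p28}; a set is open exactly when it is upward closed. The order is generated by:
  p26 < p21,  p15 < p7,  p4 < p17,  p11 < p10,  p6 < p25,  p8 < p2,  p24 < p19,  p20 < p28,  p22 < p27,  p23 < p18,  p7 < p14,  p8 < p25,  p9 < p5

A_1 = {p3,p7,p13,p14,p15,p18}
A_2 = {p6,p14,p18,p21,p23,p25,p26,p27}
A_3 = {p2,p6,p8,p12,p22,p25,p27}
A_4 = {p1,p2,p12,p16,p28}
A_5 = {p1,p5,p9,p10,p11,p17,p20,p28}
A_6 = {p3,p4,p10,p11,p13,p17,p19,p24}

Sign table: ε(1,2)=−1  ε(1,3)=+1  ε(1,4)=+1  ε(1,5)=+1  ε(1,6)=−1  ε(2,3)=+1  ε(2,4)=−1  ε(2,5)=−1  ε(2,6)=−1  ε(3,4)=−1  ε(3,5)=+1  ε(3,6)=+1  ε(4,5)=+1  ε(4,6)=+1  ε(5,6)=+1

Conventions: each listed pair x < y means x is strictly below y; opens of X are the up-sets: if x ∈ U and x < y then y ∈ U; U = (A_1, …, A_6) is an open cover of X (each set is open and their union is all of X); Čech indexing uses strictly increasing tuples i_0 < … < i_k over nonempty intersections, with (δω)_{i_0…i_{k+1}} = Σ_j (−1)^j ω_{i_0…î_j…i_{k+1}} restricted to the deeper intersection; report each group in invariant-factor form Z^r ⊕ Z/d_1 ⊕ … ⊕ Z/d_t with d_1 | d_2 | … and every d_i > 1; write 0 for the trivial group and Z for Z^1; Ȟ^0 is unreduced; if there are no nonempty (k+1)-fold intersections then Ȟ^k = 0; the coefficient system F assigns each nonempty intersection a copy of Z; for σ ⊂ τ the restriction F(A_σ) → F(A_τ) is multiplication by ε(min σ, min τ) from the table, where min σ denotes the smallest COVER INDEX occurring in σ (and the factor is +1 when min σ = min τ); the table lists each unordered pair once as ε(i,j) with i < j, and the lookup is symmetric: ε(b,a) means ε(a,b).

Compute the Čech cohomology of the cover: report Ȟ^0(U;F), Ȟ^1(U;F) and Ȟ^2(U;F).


nerve of the cover:
  A12={p14,p18} A16={p3,p13} A23={p6,p25,p27} A34={p2,p12} A45={p1,p28} A56={p10,p11,p17}
C dims 6,6; δ0: rk 6, SNF 1^5·2
Ȟ^0 = (6 − 6) − 0 = 0, so Ȟ^0 ≅ 0
Ȟ^1 = (6 − 0) − 6 = 0 plus torsion [2], so Ȟ^1 ≅ Z/2
Ȟ^2 = (0 − 0) − 0 = 0, so Ȟ^2 ≅ 0

Ȟ^0(U;F) ≅ 0; Ȟ^1(U;F) ≅ Z/2; Ȟ^2(U;F) ≅ 0
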